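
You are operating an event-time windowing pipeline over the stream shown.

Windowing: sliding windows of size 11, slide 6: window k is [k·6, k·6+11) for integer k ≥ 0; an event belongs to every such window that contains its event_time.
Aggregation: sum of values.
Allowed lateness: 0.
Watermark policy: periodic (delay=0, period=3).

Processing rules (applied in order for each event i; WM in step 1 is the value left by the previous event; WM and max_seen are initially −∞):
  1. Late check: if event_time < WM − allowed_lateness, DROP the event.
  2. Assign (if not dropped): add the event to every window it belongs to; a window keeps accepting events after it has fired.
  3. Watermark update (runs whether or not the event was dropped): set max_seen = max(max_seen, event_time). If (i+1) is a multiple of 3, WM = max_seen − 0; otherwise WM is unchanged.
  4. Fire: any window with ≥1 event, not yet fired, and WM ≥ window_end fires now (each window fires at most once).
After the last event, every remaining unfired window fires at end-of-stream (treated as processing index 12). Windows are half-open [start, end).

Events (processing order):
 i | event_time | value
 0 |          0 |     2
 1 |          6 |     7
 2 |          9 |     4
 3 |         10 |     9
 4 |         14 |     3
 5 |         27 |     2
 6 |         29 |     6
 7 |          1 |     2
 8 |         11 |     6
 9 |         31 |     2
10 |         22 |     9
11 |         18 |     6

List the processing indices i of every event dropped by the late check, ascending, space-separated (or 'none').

7 8 10 11

i=0 t=0 v=2: → [0,11); WM=−∞
i=1 t=6 v=7: → [6,17),[0,11); WM=−∞
i=2 t=9 v=4: → [6,17),[0,11); WM=9
i=3 t=10 v=9: → [6,17),[0,11); WM=9
i=4 t=14 v=3: → [12,23),[6,17); WM=9
i=5 t=27 v=2: → [24,35),[18,29); WM=27; [0,11) fires=22 [6,17) fires=23 [12,23) fires=3
i=6 t=29 v=6: → [24,35); WM=27
i=7 t=1 v=2: DROP (t<27-0); WM=27
i=8 t=11 v=6: DROP (t<27-0); WM=29; [18,29) fires=2
i=9 t=31 v=2: → [30,41),[24,35); WM=29
i=10 t=22 v=9: DROP (t<29-0); WM=29
i=11 t=18 v=6: DROP (t<29-0); WM=31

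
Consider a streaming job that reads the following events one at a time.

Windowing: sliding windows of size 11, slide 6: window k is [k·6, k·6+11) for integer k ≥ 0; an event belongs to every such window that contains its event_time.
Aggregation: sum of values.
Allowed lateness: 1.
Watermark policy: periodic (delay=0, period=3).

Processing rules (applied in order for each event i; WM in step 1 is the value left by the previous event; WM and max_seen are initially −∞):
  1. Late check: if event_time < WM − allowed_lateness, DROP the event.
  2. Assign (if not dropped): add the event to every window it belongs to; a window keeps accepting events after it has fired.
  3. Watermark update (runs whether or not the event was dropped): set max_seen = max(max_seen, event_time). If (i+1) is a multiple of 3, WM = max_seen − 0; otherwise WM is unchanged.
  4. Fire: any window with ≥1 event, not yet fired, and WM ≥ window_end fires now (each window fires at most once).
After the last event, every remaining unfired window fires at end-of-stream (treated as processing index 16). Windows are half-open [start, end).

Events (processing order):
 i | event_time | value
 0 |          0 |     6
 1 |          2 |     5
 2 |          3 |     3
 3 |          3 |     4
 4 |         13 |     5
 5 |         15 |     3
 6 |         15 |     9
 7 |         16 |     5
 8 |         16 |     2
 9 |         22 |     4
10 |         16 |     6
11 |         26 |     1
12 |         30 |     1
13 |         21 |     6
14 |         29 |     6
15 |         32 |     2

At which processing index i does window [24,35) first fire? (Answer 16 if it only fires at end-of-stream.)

16

i=0 t=0 v=6: → [0,11); WM=−∞
i=1 t=2 v=5: → [0,11); WM=−∞
i=2 t=3 v=3: → [0,11); WM=3
i=3 t=3 v=4: → [0,11); WM=3
i=4 t=13 v=5: → [12,23),[6,17); WM=3
i=5 t=15 v=3: → [12,23),[6,17); WM=15; [0,11) fires=18
i=6 t=15 v=9: → [12,23),[6,17); WM=15
i=7 t=16 v=5: → [12,23),[6,17); WM=15
i=8 t=16 v=2: → [12,23),[6,17); WM=16
i=9 t=22 v=4: → [18,29),[12,23); WM=16
i=10 t=16 v=6: → [12,23),[6,17); WM=16
i=11 t=26 v=1: → [24,35),[18,29); WM=26; [6,17) fires=30 [12,23) fires=34
i=12 t=30 v=1: → [30,41),[24,35); WM=26
i=13 t=21 v=6: DROP (t<26-1); WM=26
i=14 t=29 v=6: → [24,35); WM=30; [18,29) fires=5
i=15 t=32 v=2: → [30,41),[24,35); WM=30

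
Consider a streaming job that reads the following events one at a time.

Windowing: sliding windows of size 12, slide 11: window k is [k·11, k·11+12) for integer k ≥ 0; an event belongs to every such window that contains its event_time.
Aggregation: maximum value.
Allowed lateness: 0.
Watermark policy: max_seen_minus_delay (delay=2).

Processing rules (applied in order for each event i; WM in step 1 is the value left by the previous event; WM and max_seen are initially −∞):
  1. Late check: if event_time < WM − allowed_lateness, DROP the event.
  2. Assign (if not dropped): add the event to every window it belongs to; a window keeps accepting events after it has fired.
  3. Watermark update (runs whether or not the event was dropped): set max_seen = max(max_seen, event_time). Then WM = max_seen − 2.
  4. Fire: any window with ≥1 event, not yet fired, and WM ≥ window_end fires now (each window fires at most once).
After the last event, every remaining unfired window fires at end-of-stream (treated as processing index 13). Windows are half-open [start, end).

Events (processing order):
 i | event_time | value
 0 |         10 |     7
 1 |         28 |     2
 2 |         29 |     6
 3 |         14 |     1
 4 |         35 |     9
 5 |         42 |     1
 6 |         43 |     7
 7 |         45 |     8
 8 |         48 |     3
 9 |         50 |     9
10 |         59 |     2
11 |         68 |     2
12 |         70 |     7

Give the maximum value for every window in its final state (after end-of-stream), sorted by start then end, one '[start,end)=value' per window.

i=0 t=10 v=7: → [0,12); WM=8
i=1 t=28 v=2: → [22,34); WM=26; [0,12) fires=7
i=2 t=29 v=6: → [22,34); WM=27
i=3 t=14 v=1: DROP (t<27-0); WM=27
i=4 t=35 v=9: → [33,45); WM=33
i=5 t=42 v=1: → [33,45); WM=40; [22,34) fires=6
i=6 t=43 v=7: → [33,45); WM=41
i=7 t=45 v=8: → [44,56); WM=43
i=8 t=48 v=3: → [44,56); WM=46; [33,45) fires=9
i=9 t=50 v=9: → [44,56); WM=48
i=10 t=59 v=2: → [55,67); WM=57; [44,56) fires=9
i=11 t=68 v=2: → [66,78); WM=66
i=12 t=70 v=7: → [66,78); WM=68; [55,67) fires=2

[0,12)=7 [22,34)=6 [33,45)=9 [44,56)=9 [55,67)=2 [66,78)=7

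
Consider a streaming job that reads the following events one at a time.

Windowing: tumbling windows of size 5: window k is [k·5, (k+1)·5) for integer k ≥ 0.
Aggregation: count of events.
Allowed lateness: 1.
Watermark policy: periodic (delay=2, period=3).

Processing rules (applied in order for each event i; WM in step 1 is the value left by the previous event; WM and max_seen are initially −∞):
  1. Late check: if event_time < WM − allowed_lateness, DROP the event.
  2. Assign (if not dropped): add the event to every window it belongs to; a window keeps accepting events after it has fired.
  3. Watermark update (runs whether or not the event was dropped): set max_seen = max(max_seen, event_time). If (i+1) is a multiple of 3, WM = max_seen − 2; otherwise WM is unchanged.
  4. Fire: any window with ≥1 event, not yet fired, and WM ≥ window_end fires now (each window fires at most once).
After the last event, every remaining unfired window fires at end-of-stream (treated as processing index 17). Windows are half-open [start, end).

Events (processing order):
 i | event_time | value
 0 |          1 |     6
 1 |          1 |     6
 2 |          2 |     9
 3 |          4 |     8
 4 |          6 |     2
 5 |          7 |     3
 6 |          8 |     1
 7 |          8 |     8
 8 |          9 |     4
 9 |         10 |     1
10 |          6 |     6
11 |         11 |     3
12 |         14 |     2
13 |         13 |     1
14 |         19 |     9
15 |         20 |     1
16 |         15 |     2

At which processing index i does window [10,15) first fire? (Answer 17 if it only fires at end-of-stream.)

14

i=0 t=1 v=6: → [0,5); WM=−∞
i=1 t=1 v=6: → [0,5); WM=−∞
i=2 t=2 v=9: → [0,5); WM=0
i=3 t=4 v=8: → [0,5); WM=0
i=4 t=6 v=2: → [5,10); WM=0
i=5 t=7 v=3: → [5,10); WM=5; [0,5) fires=4
i=6 t=8 v=1: → [5,10); WM=5
i=7 t=8 v=8: → [5,10); WM=5
i=8 t=9 v=4: → [5,10); WM=7
i=9 t=10 v=1: → [10,15); WM=7
i=10 t=6 v=6: → [5,10); WM=7
i=11 t=11 v=3: → [10,15); WM=9
i=12 t=14 v=2: → [10,15); WM=9
i=13 t=13 v=1: → [10,15); WM=9
i=14 t=19 v=9: → [15,20); WM=17; [5,10) fires=6 [10,15) fires=4
i=15 t=20 v=1: → [20,25); WM=17
i=16 t=15 v=2: DROP (t<17-1); WM=17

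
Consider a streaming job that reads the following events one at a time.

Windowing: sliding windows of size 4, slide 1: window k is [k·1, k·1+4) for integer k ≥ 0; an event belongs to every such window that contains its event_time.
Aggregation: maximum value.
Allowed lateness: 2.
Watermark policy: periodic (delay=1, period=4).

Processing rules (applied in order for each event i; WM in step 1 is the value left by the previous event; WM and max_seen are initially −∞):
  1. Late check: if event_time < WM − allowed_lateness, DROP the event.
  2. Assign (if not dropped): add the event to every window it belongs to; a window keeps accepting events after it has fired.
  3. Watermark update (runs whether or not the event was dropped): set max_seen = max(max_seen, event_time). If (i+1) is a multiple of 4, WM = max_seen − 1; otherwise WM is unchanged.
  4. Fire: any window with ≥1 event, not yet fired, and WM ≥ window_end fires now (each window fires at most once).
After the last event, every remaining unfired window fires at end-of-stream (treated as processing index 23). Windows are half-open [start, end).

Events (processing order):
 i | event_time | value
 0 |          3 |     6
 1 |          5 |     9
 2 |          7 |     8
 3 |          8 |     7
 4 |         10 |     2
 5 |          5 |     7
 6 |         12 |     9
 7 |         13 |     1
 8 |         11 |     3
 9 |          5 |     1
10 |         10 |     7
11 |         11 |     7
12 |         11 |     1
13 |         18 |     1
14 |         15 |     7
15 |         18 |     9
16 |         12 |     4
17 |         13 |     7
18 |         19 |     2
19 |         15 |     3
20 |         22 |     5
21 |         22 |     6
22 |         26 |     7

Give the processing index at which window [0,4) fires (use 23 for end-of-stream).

3

i=0 t=3 v=6: → [3,7),[2,6),[1,5),[0,4); WM=−∞
i=1 t=5 v=9: → [5,9),[4,8),[3,7),[2,6); WM=−∞
i=2 t=7 v=8: → [7,11),[6,10),[5,9),[4,8); WM=−∞
i=3 t=8 v=7: → [8,12),[7,11),[6,10),[5,9); WM=7; [0,4) fires=6 [1,5) fires=6 [2,6) fires=9 [3,7) fires=9
i=4 t=10 v=2: → [10,14),[9,13),[8,12),[7,11); WM=7
i=5 t=5 v=7: → [5,9),[4,8),[3,7),[2,6); WM=7
i=6 t=12 v=9: → [12,16),[11,15),[10,14),[9,13); WM=7
i=7 t=13 v=1: → [13,17),[12,16),[11,15),[10,14); WM=12; [4,8) fires=9 [5,9) fires=9 [6,10) fires=8 [7,11) fires=8 [8,12) fires=7
i=8 t=11 v=3: → [11,15),[10,14),[9,13),[8,12); WM=12
i=9 t=5 v=1: DROP (t<12-2); WM=12
i=10 t=10 v=7: → [10,14),[9,13),[8,12),[7,11); WM=12
i=11 t=11 v=7: → [11,15),[10,14),[9,13),[8,12); WM=12
i=12 t=11 v=1: → [11,15),[10,14),[9,13),[8,12); WM=12
i=13 t=18 v=1: → [18,22),[17,21),[16,20),[15,19); WM=12
i=14 t=15 v=7: → [15,19),[14,18),[13,17),[12,16); WM=12
i=15 t=18 v=9: → [18,22),[17,21),[16,20),[15,19); WM=17; [9,13) fires=9 [10,14) fires=9 [11,15) fires=9 [12,16) fires=9 [13,17) fires=7
i=16 t=12 v=4: DROP (t<17-2); WM=17
i=17 t=13 v=7: DROP (t<17-2); WM=17
i=18 t=19 v=2: → [19,23),[18,22),[17,21),[16,20); WM=17
i=19 t=15 v=3: → [15,19),[14,18),[13,17),[12,16); WM=18; [14,18) fires=7
i=20 t=22 v=5: → [22,26),[21,25),[20,24),[19,23); WM=18
i=21 t=22 v=6: → [22,26),[21,25),[20,24),[19,23); WM=18
i=22 t=26 v=7: → [26,30),[25,29),[24,28),[23,27); WM=18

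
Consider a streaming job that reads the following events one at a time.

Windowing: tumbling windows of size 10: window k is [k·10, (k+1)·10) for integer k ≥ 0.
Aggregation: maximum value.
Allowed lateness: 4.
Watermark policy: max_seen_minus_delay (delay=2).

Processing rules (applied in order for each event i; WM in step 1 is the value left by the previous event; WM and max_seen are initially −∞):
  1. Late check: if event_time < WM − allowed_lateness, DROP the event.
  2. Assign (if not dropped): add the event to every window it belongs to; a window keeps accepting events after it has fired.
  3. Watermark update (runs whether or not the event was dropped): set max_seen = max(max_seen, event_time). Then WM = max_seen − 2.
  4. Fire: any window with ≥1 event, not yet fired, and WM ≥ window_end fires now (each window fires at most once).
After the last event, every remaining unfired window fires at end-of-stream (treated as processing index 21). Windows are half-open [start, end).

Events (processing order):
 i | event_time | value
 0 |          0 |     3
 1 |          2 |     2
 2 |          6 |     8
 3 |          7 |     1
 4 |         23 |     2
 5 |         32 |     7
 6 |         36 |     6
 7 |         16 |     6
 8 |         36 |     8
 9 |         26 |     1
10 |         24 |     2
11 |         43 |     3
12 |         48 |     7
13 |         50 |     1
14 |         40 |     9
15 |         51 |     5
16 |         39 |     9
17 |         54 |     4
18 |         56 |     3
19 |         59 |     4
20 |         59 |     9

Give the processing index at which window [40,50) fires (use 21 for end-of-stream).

17

i=0 t=0 v=3: → [0,10); WM=-2
i=1 t=2 v=2: → [0,10); WM=0
i=2 t=6 v=8: → [0,10); WM=4
i=3 t=7 v=1: → [0,10); WM=5
i=4 t=23 v=2: → [20,30); WM=21; [0,10) fires=8
i=5 t=32 v=7: → [30,40); WM=30; [20,30) fires=2
i=6 t=36 v=6: → [30,40); WM=34
i=7 t=16 v=6: DROP (t<34-4); WM=34
i=8 t=36 v=8: → [30,40); WM=34
i=9 t=26 v=1: DROP (t<34-4); WM=34
i=10 t=24 v=2: DROP (t<34-4); WM=34
i=11 t=43 v=3: → [40,50); WM=41; [30,40) fires=8
i=12 t=48 v=7: → [40,50); WM=46
i=13 t=50 v=1: → [50,60); WM=48
i=14 t=40 v=9: DROP (t<48-4); WM=48
i=15 t=51 v=5: → [50,60); WM=49
i=16 t=39 v=9: DROP (t<49-4); WM=49
i=17 t=54 v=4: → [50,60); WM=52; [40,50) fires=7
i=18 t=56 v=3: → [50,60); WM=54
i=19 t=59 v=4: → [50,60); WM=57
i=20 t=59 v=9: → [50,60); WM=57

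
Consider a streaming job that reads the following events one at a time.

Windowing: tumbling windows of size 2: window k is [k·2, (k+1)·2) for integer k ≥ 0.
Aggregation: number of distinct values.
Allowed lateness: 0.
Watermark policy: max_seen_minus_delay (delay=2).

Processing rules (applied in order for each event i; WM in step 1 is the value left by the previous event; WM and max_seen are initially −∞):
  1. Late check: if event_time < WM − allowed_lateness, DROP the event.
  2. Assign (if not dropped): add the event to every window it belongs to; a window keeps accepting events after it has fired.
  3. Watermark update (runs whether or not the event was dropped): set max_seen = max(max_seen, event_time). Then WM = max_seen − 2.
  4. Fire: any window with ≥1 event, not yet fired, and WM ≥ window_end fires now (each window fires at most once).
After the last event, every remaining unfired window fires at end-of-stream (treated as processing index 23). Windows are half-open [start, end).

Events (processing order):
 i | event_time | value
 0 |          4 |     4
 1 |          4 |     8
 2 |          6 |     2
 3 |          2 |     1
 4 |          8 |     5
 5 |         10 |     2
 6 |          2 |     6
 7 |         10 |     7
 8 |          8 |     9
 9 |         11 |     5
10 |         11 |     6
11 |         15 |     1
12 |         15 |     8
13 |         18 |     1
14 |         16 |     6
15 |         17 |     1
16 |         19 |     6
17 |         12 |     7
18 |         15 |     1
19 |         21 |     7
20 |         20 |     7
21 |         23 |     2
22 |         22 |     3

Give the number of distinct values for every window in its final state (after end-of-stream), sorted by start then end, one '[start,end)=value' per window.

i=0 t=4 v=4: → [4,6); WM=2
i=1 t=4 v=8: → [4,6); WM=2
i=2 t=6 v=2: → [6,8); WM=4
i=3 t=2 v=1: DROP (t<4-0); WM=4
i=4 t=8 v=5: → [8,10); WM=6; [4,6) fires=2
i=5 t=10 v=2: → [10,12); WM=8; [6,8) fires=1
i=6 t=2 v=6: DROP (t<8-0); WM=8
i=7 t=10 v=7: → [10,12); WM=8
i=8 t=8 v=9: → [8,10); WM=8
i=9 t=11 v=5: → [10,12); WM=9
i=10 t=11 v=6: → [10,12); WM=9
i=11 t=15 v=1: → [14,16); WM=13; [8,10) fires=2 [10,12) fires=4
i=12 t=15 v=8: → [14,16); WM=13
i=13 t=18 v=1: → [18,20); WM=16; [14,16) fires=2
i=14 t=16 v=6: → [16,18); WM=16
i=15 t=17 v=1: → [16,18); WM=16
i=16 t=19 v=6: → [18,20); WM=17
i=17 t=12 v=7: DROP (t<17-0); WM=17
i=18 t=15 v=1: DROP (t<17-0); WM=17
i=19 t=21 v=7: → [20,22); WM=19; [16,18) fires=2
i=20 t=20 v=7: → [20,22); WM=19
i=21 t=23 v=2: → [22,24); WM=21; [18,20) fires=2
i=22 t=22 v=3: → [22,24); WM=21

[4,6)=2 [6,8)=1 [8,10)=2 [10,12)=4 [14,16)=2 [16,18)=2 [18,20)=2 [20,22)=1 [22,24)=2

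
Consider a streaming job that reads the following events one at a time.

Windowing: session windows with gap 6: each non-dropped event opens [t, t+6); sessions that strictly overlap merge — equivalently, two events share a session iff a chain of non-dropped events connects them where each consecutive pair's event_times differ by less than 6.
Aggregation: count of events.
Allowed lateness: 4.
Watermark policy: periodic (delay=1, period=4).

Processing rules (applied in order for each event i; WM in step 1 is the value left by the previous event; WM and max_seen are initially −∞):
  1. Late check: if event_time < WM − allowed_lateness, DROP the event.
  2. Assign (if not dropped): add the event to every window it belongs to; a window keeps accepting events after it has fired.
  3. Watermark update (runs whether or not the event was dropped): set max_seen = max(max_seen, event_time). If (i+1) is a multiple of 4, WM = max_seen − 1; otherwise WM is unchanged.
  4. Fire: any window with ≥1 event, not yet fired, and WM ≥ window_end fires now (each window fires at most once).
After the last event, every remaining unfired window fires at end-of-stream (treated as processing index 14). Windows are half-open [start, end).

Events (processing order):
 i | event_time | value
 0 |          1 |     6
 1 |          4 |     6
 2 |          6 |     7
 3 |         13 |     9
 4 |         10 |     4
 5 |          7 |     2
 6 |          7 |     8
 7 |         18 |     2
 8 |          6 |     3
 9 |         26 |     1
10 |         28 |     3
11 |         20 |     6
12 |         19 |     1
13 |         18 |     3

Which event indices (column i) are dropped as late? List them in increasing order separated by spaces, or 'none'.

5 6 8 12 13

i=0 t=1 v=6: → [1,7); WM=−∞
i=1 t=4 v=6: → [1,10); WM=−∞
i=2 t=6 v=7: → [1,12); WM=−∞
i=3 t=13 v=9: → [13,19); WM=12
i=4 t=10 v=4: → [1,19); WM=12
i=5 t=7 v=2: DROP (t<12-4); WM=12
i=6 t=7 v=8: DROP (t<12-4); WM=12
i=7 t=18 v=2: → [1,24); WM=17
i=8 t=6 v=3: DROP (t<17-4); WM=17
i=9 t=26 v=1: → [26,32); WM=17
i=10 t=28 v=3: → [26,34); WM=17
i=11 t=20 v=6: → [1,26); WM=27
i=12 t=19 v=1: DROP (t<27-4); WM=27
i=13 t=18 v=3: DROP (t<27-4); WM=27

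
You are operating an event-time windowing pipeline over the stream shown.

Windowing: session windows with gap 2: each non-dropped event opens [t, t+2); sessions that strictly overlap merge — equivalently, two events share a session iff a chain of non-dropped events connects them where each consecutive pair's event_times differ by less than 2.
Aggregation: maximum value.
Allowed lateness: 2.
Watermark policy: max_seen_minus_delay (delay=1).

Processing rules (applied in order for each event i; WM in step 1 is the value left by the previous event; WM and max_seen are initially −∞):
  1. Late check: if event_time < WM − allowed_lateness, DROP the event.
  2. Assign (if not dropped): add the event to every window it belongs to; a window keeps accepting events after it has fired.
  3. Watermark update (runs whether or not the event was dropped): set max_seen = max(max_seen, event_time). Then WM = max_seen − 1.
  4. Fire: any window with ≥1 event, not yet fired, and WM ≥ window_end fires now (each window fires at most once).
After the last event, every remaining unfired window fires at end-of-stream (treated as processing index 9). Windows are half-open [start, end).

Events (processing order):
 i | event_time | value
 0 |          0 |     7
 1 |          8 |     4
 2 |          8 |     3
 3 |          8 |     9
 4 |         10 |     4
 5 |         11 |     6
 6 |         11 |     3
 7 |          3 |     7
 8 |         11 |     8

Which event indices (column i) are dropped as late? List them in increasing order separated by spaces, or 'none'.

i=0 t=0 v=7: → [0,2); WM=-1
i=1 t=8 v=4: → [8,10); WM=7
i=2 t=8 v=3: → [8,10); WM=7
i=3 t=8 v=9: → [8,10); WM=7
i=4 t=10 v=4: → [10,12); WM=9
i=5 t=11 v=6: → [10,13); WM=10
i=6 t=11 v=3: → [10,13); WM=10
i=7 t=3 v=7: DROP (t<10-2); WM=10
i=8 t=11 v=8: → [10,13); WM=10

7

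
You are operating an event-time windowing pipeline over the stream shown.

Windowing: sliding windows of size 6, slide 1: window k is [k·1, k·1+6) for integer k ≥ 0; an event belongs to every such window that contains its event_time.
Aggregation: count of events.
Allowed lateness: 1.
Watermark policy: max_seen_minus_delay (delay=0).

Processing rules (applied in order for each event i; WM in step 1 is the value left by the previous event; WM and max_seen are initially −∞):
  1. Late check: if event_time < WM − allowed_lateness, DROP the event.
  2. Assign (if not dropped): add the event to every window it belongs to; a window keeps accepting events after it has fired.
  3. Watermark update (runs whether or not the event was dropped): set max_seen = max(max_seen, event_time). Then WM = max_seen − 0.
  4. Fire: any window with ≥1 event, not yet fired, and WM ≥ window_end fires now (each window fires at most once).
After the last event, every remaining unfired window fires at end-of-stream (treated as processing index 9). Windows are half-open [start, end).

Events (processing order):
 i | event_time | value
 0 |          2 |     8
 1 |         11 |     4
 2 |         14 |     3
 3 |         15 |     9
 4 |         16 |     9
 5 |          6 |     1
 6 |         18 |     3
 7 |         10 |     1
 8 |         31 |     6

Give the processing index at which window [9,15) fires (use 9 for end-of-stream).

i=0 t=2 v=8: → [2,8),[1,7),[0,6); WM=2
i=1 t=11 v=4: → [11,17),[10,16),[9,15),[8,14),[7,13),[6,12); WM=11; [0,6) fires=1 [1,7) fires=1 [2,8) fires=1
i=2 t=14 v=3: → [14,20),[13,19),[12,18),[11,17),[10,16),[9,15); WM=14; [6,12) fires=1 [7,13) fires=1 [8,14) fires=1
i=3 t=15 v=9: → [15,21),[14,20),[13,19),[12,18),[11,17),[10,16); WM=15; [9,15) fires=2
i=4 t=16 v=9: → [16,22),[15,21),[14,20),[13,19),[12,18),[11,17); WM=16; [10,16) fires=3
i=5 t=6 v=1: DROP (t<16-1); WM=16
i=6 t=18 v=3: → [18,24),[17,23),[16,22),[15,21),[14,20),[13,19); WM=18; [11,17) fires=4 [12,18) fires=3
i=7 t=10 v=1: DROP (t<18-1); WM=18
i=8 t=31 v=6: → [31,37),[30,36),[29,35),[28,34),[27,33),[26,32); WM=31; [13,19) fires=4 [14,20) fires=4 [15,21) fires=3 [16,22) fires=2 [17,23) fires=1 [18,24) fires=1

3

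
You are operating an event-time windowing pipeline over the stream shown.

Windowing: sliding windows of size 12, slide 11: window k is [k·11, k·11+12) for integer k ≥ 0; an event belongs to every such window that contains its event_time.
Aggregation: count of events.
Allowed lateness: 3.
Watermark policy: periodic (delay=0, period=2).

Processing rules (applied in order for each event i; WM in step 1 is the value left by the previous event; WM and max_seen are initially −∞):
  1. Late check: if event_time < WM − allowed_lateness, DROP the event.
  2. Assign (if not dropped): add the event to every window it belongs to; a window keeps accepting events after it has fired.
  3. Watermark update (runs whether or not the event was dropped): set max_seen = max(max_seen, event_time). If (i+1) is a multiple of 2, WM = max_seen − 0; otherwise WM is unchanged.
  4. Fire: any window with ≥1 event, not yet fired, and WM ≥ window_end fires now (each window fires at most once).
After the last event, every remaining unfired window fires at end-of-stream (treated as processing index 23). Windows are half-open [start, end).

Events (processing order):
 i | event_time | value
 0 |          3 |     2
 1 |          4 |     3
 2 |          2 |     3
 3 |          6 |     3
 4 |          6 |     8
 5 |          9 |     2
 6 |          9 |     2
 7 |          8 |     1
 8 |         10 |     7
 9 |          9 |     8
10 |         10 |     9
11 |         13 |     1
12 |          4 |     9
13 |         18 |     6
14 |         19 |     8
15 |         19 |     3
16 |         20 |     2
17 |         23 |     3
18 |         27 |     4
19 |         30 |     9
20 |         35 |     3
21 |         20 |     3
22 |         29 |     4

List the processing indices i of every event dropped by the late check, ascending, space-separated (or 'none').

12 21 22

i=0 t=3 v=2: → [0,12); WM=−∞
i=1 t=4 v=3: → [0,12); WM=4
i=2 t=2 v=3: → [0,12); WM=4
i=3 t=6 v=3: → [0,12); WM=6
i=4 t=6 v=8: → [0,12); WM=6
i=5 t=9 v=2: → [0,12); WM=9
i=6 t=9 v=2: → [0,12); WM=9
i=7 t=8 v=1: → [0,12); WM=9
i=8 t=10 v=7: → [0,12); WM=9
i=9 t=9 v=8: → [0,12); WM=10
i=10 t=10 v=9: → [0,12); WM=10
i=11 t=13 v=1: → [11,23); WM=13; [0,12) fires=11
i=12 t=4 v=9: DROP (t<13-3); WM=13
i=13 t=18 v=6: → [11,23); WM=18
i=14 t=19 v=8: → [11,23); WM=18
i=15 t=19 v=3: → [11,23); WM=19
i=16 t=20 v=2: → [11,23); WM=19
i=17 t=23 v=3: → [22,34); WM=23; [11,23) fires=5
i=18 t=27 v=4: → [22,34); WM=23
i=19 t=30 v=9: → [22,34); WM=30
i=20 t=35 v=3: → [33,45); WM=30
i=21 t=20 v=3: DROP (t<30-3); WM=35; [22,34) fires=3
i=22 t=29 v=4: DROP (t<35-3); WM=35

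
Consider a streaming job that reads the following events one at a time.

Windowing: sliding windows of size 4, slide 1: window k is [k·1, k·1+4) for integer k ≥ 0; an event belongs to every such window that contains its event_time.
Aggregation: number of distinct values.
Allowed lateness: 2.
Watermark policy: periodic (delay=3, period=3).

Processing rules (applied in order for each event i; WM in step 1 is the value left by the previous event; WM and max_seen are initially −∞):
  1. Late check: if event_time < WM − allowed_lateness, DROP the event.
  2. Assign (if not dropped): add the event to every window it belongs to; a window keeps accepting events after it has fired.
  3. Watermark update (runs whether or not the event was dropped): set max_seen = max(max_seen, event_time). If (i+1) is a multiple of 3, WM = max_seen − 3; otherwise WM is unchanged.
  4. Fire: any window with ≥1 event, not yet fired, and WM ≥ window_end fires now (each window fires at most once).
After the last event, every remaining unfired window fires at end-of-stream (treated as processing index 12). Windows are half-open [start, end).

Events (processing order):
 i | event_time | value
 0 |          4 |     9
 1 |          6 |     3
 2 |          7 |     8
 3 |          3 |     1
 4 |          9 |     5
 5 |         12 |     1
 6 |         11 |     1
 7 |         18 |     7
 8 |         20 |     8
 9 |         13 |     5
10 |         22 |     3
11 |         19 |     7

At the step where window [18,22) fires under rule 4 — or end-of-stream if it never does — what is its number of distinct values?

2

i=0 t=4 v=9: → [4,8),[3,7),[2,6),[1,5); WM=−∞
i=1 t=6 v=3: → [6,10),[5,9),[4,8),[3,7); WM=−∞
i=2 t=7 v=8: → [7,11),[6,10),[5,9),[4,8); WM=4
i=3 t=3 v=1: → [3,7),[2,6),[1,5),[0,4); WM=4; [0,4) fires=1
i=4 t=9 v=5: → [9,13),[8,12),[7,11),[6,10); WM=4
i=5 t=12 v=1: → [12,16),[11,15),[10,14),[9,13); WM=9; [1,5) fires=2 [2,6) fires=2 [3,7) fires=3 [4,8) fires=3 [5,9) fires=2
i=6 t=11 v=1: → [11,15),[10,14),[9,13),[8,12); WM=9
i=7 t=18 v=7: → [18,22),[17,21),[16,20),[15,19); WM=9
i=8 t=20 v=8: → [20,24),[19,23),[18,22),[17,21); WM=17; [6,10) fires=3 [7,11) fires=2 [8,12) fires=2 [9,13) fires=2 [10,14) fires=1 [11,15) fires=1 [12,16) fires=1
i=9 t=13 v=5: DROP (t<17-2); WM=17
i=10 t=22 v=3: → [22,26),[21,25),[20,24),[19,23); WM=17
i=11 t=19 v=7: → [19,23),[18,22),[17,21),[16,20); WM=19; [15,19) fires=1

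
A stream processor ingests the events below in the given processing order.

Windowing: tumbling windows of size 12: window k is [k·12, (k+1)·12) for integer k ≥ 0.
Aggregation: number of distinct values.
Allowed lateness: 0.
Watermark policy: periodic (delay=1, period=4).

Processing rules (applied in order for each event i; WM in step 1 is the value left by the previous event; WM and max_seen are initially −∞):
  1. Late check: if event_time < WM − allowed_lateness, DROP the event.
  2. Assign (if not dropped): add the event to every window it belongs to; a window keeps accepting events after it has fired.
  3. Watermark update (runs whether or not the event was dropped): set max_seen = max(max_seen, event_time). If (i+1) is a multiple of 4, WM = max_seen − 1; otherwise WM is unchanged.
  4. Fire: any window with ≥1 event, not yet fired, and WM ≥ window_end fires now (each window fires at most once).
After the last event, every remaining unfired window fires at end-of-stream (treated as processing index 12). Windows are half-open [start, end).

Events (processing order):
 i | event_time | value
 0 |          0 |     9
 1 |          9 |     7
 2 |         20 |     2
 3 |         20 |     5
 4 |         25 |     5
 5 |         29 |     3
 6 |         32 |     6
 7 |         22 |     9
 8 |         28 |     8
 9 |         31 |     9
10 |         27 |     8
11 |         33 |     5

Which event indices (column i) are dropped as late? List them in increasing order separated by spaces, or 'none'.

i=0 t=0 v=9: → [0,12); WM=−∞
i=1 t=9 v=7: → [0,12); WM=−∞
i=2 t=20 v=2: → [12,24); WM=−∞
i=3 t=20 v=5: → [12,24); WM=19; [0,12) fires=2
i=4 t=25 v=5: → [24,36); WM=19
i=5 t=29 v=3: → [24,36); WM=19
i=6 t=32 v=6: → [24,36); WM=19
i=7 t=22 v=9: → [12,24); WM=31; [12,24) fires=3
i=8 t=28 v=8: DROP (t<31-0); WM=31
i=9 t=31 v=9: → [24,36); WM=31
i=10 t=27 v=8: DROP (t<31-0); WM=31
i=11 t=33 v=5: → [24,36); WM=32

8 10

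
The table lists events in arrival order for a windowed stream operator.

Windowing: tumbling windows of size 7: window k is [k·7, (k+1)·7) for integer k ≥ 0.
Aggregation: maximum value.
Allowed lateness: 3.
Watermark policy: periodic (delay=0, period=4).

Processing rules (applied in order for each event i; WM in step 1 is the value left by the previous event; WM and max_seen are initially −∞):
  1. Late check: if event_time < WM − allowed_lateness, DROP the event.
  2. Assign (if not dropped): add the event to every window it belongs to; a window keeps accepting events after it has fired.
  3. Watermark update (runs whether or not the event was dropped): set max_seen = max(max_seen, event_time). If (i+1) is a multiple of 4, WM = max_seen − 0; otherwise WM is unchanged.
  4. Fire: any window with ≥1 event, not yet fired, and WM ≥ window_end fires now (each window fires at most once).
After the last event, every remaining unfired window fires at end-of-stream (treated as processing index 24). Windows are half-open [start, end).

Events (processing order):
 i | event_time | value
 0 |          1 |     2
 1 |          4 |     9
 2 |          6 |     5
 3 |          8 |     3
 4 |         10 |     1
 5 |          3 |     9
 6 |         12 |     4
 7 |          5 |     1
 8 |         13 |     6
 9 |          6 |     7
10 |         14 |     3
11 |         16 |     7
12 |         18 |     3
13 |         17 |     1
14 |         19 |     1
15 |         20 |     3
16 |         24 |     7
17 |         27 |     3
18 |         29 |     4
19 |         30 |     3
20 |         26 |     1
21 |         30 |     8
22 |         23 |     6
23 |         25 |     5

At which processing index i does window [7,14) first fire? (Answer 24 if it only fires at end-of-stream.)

11

i=0 t=1 v=2: → [0,7); WM=−∞
i=1 t=4 v=9: → [0,7); WM=−∞
i=2 t=6 v=5: → [0,7); WM=−∞
i=3 t=8 v=3: → [7,14); WM=8; [0,7) fires=9
i=4 t=10 v=1: → [7,14); WM=8
i=5 t=3 v=9: DROP (t<8-3); WM=8
i=6 t=12 v=4: → [7,14); WM=8
i=7 t=5 v=1: → [0,7); WM=12
i=8 t=13 v=6: → [7,14); WM=12
i=9 t=6 v=7: DROP (t<12-3); WM=12
i=10 t=14 v=3: → [14,21); WM=12
i=11 t=16 v=7: → [14,21); WM=16; [7,14) fires=6
i=12 t=18 v=3: → [14,21); WM=16
i=13 t=17 v=1: → [14,21); WM=16
i=14 t=19 v=1: → [14,21); WM=16
i=15 t=20 v=3: → [14,21); WM=20
i=16 t=24 v=7: → [21,28); WM=20
i=17 t=27 v=3: → [21,28); WM=20
i=18 t=29 v=4: → [28,35); WM=20
i=19 t=30 v=3: → [28,35); WM=30; [14,21) fires=7 [21,28) fires=7
i=20 t=26 v=1: DROP (t<30-3); WM=30
i=21 t=30 v=8: → [28,35); WM=30
i=22 t=23 v=6: DROP (t<30-3); WM=30
i=23 t=25 v=5: DROP (t<30-3); WM=30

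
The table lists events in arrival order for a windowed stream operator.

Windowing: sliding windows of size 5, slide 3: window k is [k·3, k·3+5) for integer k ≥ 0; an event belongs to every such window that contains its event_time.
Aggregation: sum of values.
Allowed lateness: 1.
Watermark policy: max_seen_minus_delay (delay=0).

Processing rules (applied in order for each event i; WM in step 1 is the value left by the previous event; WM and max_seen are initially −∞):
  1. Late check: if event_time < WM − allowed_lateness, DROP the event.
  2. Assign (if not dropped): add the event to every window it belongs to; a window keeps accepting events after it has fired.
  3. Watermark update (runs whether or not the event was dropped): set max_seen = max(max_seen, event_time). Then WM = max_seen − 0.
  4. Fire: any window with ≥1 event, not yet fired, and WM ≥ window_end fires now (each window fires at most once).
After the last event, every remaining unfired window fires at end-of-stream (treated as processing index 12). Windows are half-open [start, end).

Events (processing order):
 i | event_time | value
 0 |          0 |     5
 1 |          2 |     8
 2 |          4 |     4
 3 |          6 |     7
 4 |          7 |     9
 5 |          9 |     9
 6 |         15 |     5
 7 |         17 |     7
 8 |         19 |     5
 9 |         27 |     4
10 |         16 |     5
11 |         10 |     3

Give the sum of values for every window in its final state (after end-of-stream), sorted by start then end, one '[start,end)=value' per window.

[0,5)=17 [3,8)=20 [6,11)=25 [9,14)=9 [12,17)=5 [15,20)=17 [18,23)=5 [24,29)=4 [27,32)=4

i=0 t=0 v=5: → [0,5); WM=0
i=1 t=2 v=8: → [0,5); WM=2
i=2 t=4 v=4: → [3,8),[0,5); WM=4
i=3 t=6 v=7: → [6,11),[3,8); WM=6; [0,5) fires=17
i=4 t=7 v=9: → [6,11),[3,8); WM=7
i=5 t=9 v=9: → [9,14),[6,11); WM=9; [3,8) fires=20
i=6 t=15 v=5: → [15,20),[12,17); WM=15; [6,11) fires=25 [9,14) fires=9
i=7 t=17 v=7: → [15,20); WM=17; [12,17) fires=5
i=8 t=19 v=5: → [18,23),[15,20); WM=19
i=9 t=27 v=4: → [27,32),[24,29); WM=27; [15,20) fires=17 [18,23) fires=5
i=10 t=16 v=5: DROP (t<27-1); WM=27
i=11 t=10 v=3: DROP (t<27-1); WM=27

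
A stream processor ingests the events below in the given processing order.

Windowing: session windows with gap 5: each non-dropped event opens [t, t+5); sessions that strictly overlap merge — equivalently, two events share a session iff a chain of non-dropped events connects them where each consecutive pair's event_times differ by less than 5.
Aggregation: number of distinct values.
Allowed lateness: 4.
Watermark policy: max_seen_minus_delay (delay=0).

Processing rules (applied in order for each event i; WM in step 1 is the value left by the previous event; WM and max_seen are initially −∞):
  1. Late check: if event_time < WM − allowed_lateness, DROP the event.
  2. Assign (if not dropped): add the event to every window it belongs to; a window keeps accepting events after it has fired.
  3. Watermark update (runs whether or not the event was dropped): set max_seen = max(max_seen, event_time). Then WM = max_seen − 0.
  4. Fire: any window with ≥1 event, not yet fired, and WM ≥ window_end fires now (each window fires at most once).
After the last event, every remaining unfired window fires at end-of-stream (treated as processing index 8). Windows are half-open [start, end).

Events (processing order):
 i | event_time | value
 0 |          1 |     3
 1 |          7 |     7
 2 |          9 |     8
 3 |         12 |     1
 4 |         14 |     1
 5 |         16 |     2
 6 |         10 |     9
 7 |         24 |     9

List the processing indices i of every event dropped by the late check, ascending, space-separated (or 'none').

6

i=0 t=1 v=3: → [1,6); WM=1
i=1 t=7 v=7: → [7,12); WM=7
i=2 t=9 v=8: → [7,14); WM=9
i=3 t=12 v=1: → [7,17); WM=12
i=4 t=14 v=1: → [7,19); WM=14
i=5 t=16 v=2: → [7,21); WM=16
i=6 t=10 v=9: DROP (t<16-4); WM=16
i=7 t=24 v=9: → [24,29); WM=24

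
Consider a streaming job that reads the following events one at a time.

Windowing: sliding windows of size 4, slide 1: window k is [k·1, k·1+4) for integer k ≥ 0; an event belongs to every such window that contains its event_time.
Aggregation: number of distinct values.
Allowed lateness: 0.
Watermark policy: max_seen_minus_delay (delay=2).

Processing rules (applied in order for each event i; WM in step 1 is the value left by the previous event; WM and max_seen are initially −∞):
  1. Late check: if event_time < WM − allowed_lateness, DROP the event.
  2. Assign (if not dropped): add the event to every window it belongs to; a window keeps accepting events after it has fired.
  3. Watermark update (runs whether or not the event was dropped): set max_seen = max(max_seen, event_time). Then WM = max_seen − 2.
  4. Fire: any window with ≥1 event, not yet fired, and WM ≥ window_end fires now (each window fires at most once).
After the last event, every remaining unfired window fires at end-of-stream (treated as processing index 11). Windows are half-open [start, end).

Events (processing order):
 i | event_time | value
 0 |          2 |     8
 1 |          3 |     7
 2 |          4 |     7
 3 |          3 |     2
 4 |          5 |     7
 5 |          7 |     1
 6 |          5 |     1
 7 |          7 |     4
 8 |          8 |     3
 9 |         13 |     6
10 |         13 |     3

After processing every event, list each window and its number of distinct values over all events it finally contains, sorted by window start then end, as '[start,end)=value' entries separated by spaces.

[0,4)=3 [1,5)=3 [2,6)=4 [3,7)=3 [4,8)=3 [5,9)=4 [6,10)=3 [7,11)=3 [8,12)=1 [10,14)=2 [11,15)=2 [12,16)=2 [13,17)=2

i=0 t=2 v=8: → [2,6),[1,5),[0,4); WM=0
i=1 t=3 v=7: → [3,7),[2,6),[1,5),[0,4); WM=1
i=2 t=4 v=7: → [4,8),[3,7),[2,6),[1,5); WM=2
i=3 t=3 v=2: → [3,7),[2,6),[1,5),[0,4); WM=2
i=4 t=5 v=7: → [5,9),[4,8),[3,7),[2,6); WM=3
i=5 t=7 v=1: → [7,11),[6,10),[5,9),[4,8); WM=5; [0,4) fires=3 [1,5) fires=3
i=6 t=5 v=1: → [5,9),[4,8),[3,7),[2,6); WM=5
i=7 t=7 v=4: → [7,11),[6,10),[5,9),[4,8); WM=5
i=8 t=8 v=3: → [8,12),[7,11),[6,10),[5,9); WM=6; [2,6) fires=4
i=9 t=13 v=6: → [13,17),[12,16),[11,15),[10,14); WM=11; [3,7) fires=3 [4,8) fires=3 [5,9) fires=4 [6,10) fires=3 [7,11) fires=3
i=10 t=13 v=3: → [13,17),[12,16),[11,15),[10,14); WM=11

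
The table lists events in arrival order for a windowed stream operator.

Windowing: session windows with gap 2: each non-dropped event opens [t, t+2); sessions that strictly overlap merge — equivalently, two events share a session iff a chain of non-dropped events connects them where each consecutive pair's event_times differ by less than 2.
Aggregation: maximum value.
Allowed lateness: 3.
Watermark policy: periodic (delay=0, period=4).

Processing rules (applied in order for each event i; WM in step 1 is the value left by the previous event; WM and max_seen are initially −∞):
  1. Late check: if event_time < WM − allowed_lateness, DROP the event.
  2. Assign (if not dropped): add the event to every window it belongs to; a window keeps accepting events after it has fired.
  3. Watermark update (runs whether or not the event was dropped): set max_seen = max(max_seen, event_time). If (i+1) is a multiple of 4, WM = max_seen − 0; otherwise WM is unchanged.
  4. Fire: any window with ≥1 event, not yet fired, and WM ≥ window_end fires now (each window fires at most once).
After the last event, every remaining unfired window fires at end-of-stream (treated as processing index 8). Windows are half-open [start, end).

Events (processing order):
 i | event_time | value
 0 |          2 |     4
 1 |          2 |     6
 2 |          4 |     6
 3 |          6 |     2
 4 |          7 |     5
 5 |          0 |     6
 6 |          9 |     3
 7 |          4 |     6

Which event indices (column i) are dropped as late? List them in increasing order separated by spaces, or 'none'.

i=0 t=2 v=4: → [2,4); WM=−∞
i=1 t=2 v=6: → [2,4); WM=−∞
i=2 t=4 v=6: → [4,6); WM=−∞
i=3 t=6 v=2: → [6,8); WM=6
i=4 t=7 v=5: → [6,9); WM=6
i=5 t=0 v=6: DROP (t<6-3); WM=6
i=6 t=9 v=3: → [9,11); WM=6
i=7 t=4 v=6: → [4,6); WM=9

5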